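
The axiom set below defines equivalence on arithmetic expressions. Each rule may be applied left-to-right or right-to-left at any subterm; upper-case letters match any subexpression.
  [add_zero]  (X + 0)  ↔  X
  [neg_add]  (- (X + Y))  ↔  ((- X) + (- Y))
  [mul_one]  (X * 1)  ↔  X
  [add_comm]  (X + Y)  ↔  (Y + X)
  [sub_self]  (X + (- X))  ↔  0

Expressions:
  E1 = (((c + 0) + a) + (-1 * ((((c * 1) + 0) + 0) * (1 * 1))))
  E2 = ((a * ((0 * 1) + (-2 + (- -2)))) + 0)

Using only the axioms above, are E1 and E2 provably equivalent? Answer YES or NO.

All listed rules preserve value, hence provable equivalence implies equal values everywhere; look for a separating assignment.
a=1, c=0 gives E1 ↦ 1, E2 ↦ 0; values differ ⇒ not provably equivalent.

NO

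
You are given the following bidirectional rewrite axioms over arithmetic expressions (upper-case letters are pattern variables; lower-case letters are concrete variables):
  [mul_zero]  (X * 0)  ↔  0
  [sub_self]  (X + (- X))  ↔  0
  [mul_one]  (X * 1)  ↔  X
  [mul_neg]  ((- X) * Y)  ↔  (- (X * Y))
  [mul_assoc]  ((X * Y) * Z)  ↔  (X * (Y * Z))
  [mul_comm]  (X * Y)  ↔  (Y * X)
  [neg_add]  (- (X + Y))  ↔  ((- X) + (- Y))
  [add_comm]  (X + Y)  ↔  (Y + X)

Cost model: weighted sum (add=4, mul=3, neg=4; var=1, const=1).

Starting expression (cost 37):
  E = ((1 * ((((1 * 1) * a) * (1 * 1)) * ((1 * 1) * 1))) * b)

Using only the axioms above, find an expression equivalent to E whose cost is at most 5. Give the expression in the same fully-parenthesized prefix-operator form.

(1) (1 * 1)  =[mul_one →]=  1    ⊢ ((1 * (((1 * a) * (1 * 1)) * ((1 * 1) * 1))) * b)
(2) (1 * a)  =[mul_comm →]=  (a * 1)    ⊢ ((1 * (((a * 1) * (1 * 1)) * ((1 * 1) * 1))) * b)
(3) ((1 * 1) * 1)  =[mul_one →]=  (1 * 1)    ⊢ ((1 * (((a * 1) * (1 * 1)) * (1 * 1))) * b)
(4) (1 * 1)  =[mul_one →]=  1    ⊢ ((1 * (((a * 1) * (1 * 1)) * 1)) * b)
(5) (1 * (((a * 1) * (1 * 1)) * 1))  =[mul_comm →]=  ((((a * 1) * (1 * 1)) * 1) * 1)    ⊢ (((((a * 1) * (1 * 1)) * 1) * 1) * b)
(6) ((((a * 1) * (1 * 1)) * 1) * 1)  =[mul_assoc →]=  (((a * 1) * (1 * 1)) * (1 * 1))    ⊢ ((((a * 1) * (1 * 1)) * (1 * 1)) * b)
(7) (1 * 1)  =[mul_one →]=  1    ⊢ ((((a * 1) * 1) * (1 * 1)) * b)
(8) ((a * 1) * 1)  =[mul_one →]=  (a * 1)    ⊢ (((a * 1) * (1 * 1)) * b)
(9) (1 * 1)  =[mul_one →]=  1    ⊢ (((a * 1) * 1) * b)
(10) ((a * 1) * 1)  =[mul_one →]=  (a * 1)    ⊢ ((a * 1) * b)
(11) (a * 1)  =[mul_one →]=  a    ⊢ cost 5, within 5

(a * b)   [cost 5]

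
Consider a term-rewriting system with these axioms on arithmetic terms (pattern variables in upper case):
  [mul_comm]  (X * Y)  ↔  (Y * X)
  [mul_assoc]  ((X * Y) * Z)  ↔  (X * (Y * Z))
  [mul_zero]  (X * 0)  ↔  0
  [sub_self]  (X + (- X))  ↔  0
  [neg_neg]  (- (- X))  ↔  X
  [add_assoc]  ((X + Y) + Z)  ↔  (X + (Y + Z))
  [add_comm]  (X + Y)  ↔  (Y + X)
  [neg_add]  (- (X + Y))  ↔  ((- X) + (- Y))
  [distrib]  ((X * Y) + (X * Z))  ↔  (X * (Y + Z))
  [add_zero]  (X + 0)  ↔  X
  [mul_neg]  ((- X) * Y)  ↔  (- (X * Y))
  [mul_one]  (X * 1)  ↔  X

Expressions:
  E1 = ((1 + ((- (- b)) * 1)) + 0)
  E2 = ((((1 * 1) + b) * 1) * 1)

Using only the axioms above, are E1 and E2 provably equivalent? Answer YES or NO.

YES

step 1: add_zero (→) rewrites ((1 + ((- (- b)) * 1)) + 0) into (1 + ((- (- b)) * 1))
step 2: neg_neg (→) rewrites (- (- b)) into b, now (1 + (b * 1))
step 3: mul_one (→) rewrites (b * 1) into b, now (1 + b)
step 4: mul_one (←) rewrites 1 into (1 * 1), now ((1 * 1) + b)
step 5: mul_one (←) rewrites ((1 * 1) + b) into (((1 * 1) + b) * 1)
step 6: mul_one (←) rewrites (((1 * 1) + b) * 1) into ((((1 * 1) + b) * 1) * 1), which is E2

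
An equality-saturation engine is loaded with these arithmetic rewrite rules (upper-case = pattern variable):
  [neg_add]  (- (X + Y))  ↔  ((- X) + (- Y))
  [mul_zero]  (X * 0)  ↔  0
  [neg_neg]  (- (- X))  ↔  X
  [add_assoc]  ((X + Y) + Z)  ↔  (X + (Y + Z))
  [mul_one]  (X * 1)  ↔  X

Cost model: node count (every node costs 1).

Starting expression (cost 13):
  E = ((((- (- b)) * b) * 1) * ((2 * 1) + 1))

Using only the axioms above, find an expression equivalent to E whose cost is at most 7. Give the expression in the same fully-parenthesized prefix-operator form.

((b * b) * (2 + 1))   [cost 7]

1. [neg_neg →] (- (- b))  →  b;  E = (((b * b) * 1) * ((2 * 1) + 1))
2. [mul_one →] ((b * b) * 1)  →  (b * b);  E = ((b * b) * ((2 * 1) + 1))
3. [mul_one →] (2 * 1)  →  2;  cost 7 ≤ 7, done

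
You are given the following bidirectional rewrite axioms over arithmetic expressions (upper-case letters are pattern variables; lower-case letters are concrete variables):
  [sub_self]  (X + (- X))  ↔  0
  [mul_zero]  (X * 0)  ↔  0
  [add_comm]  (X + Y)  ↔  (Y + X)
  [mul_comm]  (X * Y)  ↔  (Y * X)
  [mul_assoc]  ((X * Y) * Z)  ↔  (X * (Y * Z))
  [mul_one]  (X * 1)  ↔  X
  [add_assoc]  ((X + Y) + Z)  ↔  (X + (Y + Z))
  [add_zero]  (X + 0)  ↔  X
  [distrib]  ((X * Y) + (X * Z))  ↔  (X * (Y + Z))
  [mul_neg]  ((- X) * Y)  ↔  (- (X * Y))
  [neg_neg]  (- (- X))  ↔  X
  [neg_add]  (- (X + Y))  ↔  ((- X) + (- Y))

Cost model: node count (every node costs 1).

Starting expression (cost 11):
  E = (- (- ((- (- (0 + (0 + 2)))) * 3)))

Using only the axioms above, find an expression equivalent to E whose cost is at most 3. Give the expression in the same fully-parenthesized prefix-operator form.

step 1: neg_neg (→) rewrites (- (- (0 + (0 + 2)))) into (0 + (0 + 2)), now (- (- ((0 + (0 + 2)) * 3)))
step 2: add_comm (→) rewrites (0 + 2) into (2 + 0), now (- (- ((0 + (2 + 0)) * 3)))
step 3: add_comm (→) rewrites (0 + (2 + 0)) into ((2 + 0) + 0), now (- (- (((2 + 0) + 0) * 3)))
step 4: neg_neg (→) rewrites (- (- (((2 + 0) + 0) * 3))) into (((2 + 0) + 0) * 3)
step 5: add_zero (→) rewrites (2 + 0) into 2, now ((2 + 0) * 3)
step 6: mul_comm (→) rewrites ((2 + 0) * 3) into (3 * (2 + 0))
step 7: add_zero (→) rewrites (2 + 0) into 2, reaching cost 3 (bound 3)

(3 * 2)   [cost 3]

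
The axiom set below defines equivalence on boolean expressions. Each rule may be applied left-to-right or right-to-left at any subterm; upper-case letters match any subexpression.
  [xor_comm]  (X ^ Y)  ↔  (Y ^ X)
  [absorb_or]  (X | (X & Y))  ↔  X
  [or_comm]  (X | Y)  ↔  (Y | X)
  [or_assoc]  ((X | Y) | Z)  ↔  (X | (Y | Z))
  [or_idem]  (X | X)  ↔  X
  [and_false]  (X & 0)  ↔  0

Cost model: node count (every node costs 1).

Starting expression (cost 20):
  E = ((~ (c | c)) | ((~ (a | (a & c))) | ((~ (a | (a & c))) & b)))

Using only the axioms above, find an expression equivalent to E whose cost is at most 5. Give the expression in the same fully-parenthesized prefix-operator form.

((~ c) | (~ a))   [cost 5]

1. [or_idem →] (c | c)  →  c;  E = ((~ c) | ((~ (a | (a & c))) | ((~ (a | (a & c))) & b)))
2. [absorb_or →] ((~ (a | (a & c))) | ((~ (a | (a & c))) & b))  →  (~ (a | (a & c)));  E = ((~ c) | (~ (a | (a & c))))
3. [absorb_or →] (a | (a & c))  →  a;  cost 5 ≤ 5, done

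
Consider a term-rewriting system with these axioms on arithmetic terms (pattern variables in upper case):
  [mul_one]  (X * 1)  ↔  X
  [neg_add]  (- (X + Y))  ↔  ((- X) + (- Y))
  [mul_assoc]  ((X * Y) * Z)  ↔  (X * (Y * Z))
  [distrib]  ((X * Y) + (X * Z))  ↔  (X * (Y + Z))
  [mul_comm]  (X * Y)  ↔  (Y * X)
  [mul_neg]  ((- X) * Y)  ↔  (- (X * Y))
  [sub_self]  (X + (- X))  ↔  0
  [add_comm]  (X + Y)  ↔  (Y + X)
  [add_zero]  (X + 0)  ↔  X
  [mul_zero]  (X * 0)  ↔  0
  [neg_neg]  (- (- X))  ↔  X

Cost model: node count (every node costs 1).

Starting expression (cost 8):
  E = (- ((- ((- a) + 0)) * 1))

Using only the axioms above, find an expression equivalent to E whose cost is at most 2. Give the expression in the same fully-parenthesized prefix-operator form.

1. [add_zero →] ((- a) + 0)  →  (- a);  E = (- ((- (- a)) * 1))
2. [mul_one →] ((- (- a)) * 1)  →  (- (- a));  E = (- (- (- a)))
3. [neg_neg →] (- (- a))  →  a;  cost 2 ≤ 2, done

(- a)   [cost 2]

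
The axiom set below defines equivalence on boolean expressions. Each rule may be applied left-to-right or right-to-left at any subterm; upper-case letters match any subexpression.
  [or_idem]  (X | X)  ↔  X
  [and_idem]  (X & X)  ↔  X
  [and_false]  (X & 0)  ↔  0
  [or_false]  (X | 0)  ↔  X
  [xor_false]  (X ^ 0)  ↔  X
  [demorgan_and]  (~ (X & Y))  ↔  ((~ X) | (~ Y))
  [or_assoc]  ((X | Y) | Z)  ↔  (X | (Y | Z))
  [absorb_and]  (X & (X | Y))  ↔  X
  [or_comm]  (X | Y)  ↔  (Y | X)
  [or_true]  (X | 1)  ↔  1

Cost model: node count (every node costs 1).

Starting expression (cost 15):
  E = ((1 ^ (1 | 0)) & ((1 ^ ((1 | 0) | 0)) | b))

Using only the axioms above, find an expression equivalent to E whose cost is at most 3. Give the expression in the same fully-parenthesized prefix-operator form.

(1 ^ 1)   [cost 3]

(1) (1 | 0)  =[or_false →]=  1    ⊢ ((1 ^ (1 | 0)) & ((1 ^ (1 | 0)) | b))
(2) ((1 ^ (1 | 0)) & ((1 ^ (1 | 0)) | b))  =[absorb_and →]=  (1 ^ (1 | 0))
(3) (1 | 0)  =[or_false →]=  1    ⊢ cost 3, within 3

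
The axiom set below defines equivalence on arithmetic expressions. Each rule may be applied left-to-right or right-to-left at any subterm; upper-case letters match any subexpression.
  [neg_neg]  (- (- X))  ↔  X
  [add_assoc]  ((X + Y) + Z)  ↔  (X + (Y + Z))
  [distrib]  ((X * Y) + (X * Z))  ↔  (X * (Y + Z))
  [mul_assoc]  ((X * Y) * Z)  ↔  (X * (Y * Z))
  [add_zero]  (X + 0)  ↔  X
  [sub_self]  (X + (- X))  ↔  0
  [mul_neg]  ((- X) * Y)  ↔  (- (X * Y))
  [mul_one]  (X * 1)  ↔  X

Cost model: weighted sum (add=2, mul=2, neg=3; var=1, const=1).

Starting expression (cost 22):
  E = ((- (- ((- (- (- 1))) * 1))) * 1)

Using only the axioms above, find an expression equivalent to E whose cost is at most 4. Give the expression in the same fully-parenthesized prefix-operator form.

(- 1)   [cost 4]

1. [neg_neg →] (- (- 1))  →  1;  E = ((- (- ((- 1) * 1))) * 1)
2. [mul_one →] ((- (- ((- 1) * 1))) * 1)  →  (- (- ((- 1) * 1)))
3. [mul_one →] ((- 1) * 1)  →  (- 1);  E = (- (- (- 1)))
4. [neg_neg →] (- (- (- 1)))  →  (- 1);  cost 4 ≤ 4, done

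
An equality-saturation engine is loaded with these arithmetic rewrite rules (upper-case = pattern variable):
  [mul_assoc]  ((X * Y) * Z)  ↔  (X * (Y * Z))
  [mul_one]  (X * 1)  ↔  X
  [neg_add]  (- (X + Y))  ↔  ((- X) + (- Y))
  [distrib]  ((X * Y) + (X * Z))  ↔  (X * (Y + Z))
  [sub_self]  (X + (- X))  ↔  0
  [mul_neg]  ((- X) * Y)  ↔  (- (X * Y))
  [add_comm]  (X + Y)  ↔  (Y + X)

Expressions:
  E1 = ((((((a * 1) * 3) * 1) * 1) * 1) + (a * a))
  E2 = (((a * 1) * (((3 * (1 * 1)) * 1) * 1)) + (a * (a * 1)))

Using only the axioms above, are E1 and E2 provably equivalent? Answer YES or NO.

(1) ((((a * 1) * 3) * 1) * 1)  =[mul_one →]=  (((a * 1) * 3) * 1)    ⊢ (((((a * 1) * 3) * 1) * 1) + (a * a))
(2) (((a * 1) * 3) * 1)  =[mul_one →]=  ((a * 1) * 3)    ⊢ ((((a * 1) * 3) * 1) + (a * a))
(3) (a * 1)  =[mul_one →]=  a    ⊢ (((a * 3) * 1) + (a * a))
(4) ((a * 3) * 1)  =[mul_one →]=  (a * 3)    ⊢ ((a * 3) + (a * a))
(5) a  =[mul_one ←]=  (a * 1)    ⊢ (((a * 1) * 3) + (a * a))
(6) 3  =[mul_one ←]=  (3 * 1)    ⊢ (((a * 1) * (3 * 1)) + (a * a))
(7) 3  =[mul_one ←]=  (3 * 1)    ⊢ (((a * 1) * ((3 * 1) * 1)) + (a * a))
(8) a  =[mul_one ←]=  (a * 1)    ⊢ (((a * 1) * ((3 * 1) * 1)) + (a * (a * 1)))
(9) 3  =[mul_one ←]=  (3 * 1)    ⊢ (((a * 1) * (((3 * 1) * 1) * 1)) + (a * (a * 1)))
(10) 1  =[mul_one ←]=  (1 * 1)    ⊢ E2

YES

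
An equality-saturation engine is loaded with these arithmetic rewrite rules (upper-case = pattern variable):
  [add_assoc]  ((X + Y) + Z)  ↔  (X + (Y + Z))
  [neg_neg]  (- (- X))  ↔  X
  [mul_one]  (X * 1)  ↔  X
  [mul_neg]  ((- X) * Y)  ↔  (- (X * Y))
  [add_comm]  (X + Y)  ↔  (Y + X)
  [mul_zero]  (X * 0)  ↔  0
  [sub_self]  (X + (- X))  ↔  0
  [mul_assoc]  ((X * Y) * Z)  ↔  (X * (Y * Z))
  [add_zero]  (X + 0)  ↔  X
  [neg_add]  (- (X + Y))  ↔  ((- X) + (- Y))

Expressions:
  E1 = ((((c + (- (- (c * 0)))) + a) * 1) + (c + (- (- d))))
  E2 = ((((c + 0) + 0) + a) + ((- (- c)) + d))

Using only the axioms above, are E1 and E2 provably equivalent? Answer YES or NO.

(1) (- (- (c * 0)))  =[neg_neg →]=  (c * 0)    ⊢ ((((c + (c * 0)) + a) * 1) + (c + (- (- d))))
(2) (c * 0)  =[mul_zero →]=  0    ⊢ ((((c + 0) + a) * 1) + (c + (- (- d))))
(3) (c + 0)  =[add_zero →]=  c    ⊢ (((c + a) * 1) + (c + (- (- d))))
(4) ((c + a) * 1)  =[mul_one →]=  (c + a)    ⊢ ((c + a) + (c + (- (- d))))
(5) (- (- d))  =[neg_neg →]=  d    ⊢ ((c + a) + (c + d))
(6) c  =[add_zero ←]=  (c + 0)    ⊢ (((c + 0) + a) + (c + d))
(7) (c + 0)  =[add_zero ←]=  ((c + 0) + 0)    ⊢ ((((c + 0) + 0) + a) + (c + d))
(8) c  =[neg_neg ←]=  (- (- c))    ⊢ E2

YES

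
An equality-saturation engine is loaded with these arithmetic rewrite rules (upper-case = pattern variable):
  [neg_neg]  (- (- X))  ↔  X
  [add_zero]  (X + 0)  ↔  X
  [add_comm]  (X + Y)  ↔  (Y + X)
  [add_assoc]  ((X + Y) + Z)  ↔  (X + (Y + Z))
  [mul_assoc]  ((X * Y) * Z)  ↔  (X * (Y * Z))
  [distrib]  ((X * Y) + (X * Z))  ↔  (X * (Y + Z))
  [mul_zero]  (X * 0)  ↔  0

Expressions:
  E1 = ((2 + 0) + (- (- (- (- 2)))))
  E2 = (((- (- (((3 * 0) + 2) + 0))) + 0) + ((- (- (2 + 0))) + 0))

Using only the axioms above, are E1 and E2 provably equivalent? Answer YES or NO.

YES

(1) (- (- (- (- 2))))  =[neg_neg →]=  (- (- 2))    ⊢ ((2 + 0) + (- (- 2)))
(2) (- (- 2))  =[neg_neg →]=  2    ⊢ ((2 + 0) + 2)
(3) 2  =[add_zero ←]=  (2 + 0)    ⊢ (((2 + 0) + 0) + 2)
(4) 2  =[neg_neg ←]=  (- (- 2))    ⊢ (((2 + 0) + 0) + (- (- 2)))
(5) 0  =[mul_zero ←]=  (3 * 0)    ⊢ (((2 + (3 * 0)) + 0) + (- (- 2)))
(6) (2 + (3 * 0))  =[add_zero ←]=  ((2 + (3 * 0)) + 0)    ⊢ ((((2 + (3 * 0)) + 0) + 0) + (- (- 2)))
(7) 2  =[add_zero ←]=  (2 + 0)    ⊢ ((((2 + (3 * 0)) + 0) + 0) + (- (- (2 + 0))))
(8) (- (- (2 + 0)))  =[add_zero ←]=  ((- (- (2 + 0))) + 0)    ⊢ ((((2 + (3 * 0)) + 0) + 0) + ((- (- (2 + 0))) + 0))
(9) (2 + (3 * 0))  =[add_comm →]=  ((3 * 0) + 2)    ⊢ (((((3 * 0) + 2) + 0) + 0) + ((- (- (2 + 0))) + 0))
(10) (((3 * 0) + 2) + 0)  =[neg_neg ←]=  (- (- (((3 * 0) + 2) + 0)))    ⊢ E2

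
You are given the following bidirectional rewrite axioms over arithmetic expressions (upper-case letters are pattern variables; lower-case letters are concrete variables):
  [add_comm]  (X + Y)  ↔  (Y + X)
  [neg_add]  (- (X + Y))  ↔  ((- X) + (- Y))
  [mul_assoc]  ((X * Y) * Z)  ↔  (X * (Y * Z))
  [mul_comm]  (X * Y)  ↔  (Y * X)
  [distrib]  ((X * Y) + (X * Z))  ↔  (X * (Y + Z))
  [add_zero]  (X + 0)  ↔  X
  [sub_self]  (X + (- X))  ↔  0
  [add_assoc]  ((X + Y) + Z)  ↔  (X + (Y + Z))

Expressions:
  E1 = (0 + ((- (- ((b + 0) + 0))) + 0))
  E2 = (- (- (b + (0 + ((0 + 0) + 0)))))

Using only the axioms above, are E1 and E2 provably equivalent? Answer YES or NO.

YES

step 1: add_zero (→) rewrites ((- (- ((b + 0) + 0))) + 0) into (- (- ((b + 0) + 0))), now (0 + (- (- ((b + 0) + 0))))
step 2: add_comm (→) rewrites (0 + (- (- ((b + 0) + 0)))) into ((- (- ((b + 0) + 0))) + 0)
step 3: add_zero (→) rewrites (b + 0) into b, now ((- (- (b + 0))) + 0)
step 4: add_zero (→) rewrites (b + 0) into b, now ((- (- b)) + 0)
step 5: add_zero (→) rewrites ((- (- b)) + 0) into (- (- b))
step 6: add_zero (←) rewrites b into (b + 0), now (- (- (b + 0)))
step 7: add_zero (←) rewrites 0 into (0 + 0), now (- (- (b + (0 + 0))))
step 8: add_zero (←) rewrites 0 into (0 + 0), now (- (- (b + (0 + (0 + 0)))))
step 9: add_zero (←) rewrites (0 + 0) into ((0 + 0) + 0), which is E2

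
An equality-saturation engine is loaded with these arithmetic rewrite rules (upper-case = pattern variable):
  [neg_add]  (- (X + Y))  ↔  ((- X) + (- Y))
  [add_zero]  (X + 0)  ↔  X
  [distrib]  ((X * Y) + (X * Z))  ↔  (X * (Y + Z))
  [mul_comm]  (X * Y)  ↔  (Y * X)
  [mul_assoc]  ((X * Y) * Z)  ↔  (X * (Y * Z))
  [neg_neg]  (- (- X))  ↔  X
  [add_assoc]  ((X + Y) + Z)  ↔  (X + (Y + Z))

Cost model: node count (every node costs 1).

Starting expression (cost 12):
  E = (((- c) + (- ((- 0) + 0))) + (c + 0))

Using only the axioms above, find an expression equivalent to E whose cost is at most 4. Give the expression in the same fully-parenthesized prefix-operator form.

step 1: add_zero (→) rewrites ((- 0) + 0) into (- 0), now (((- c) + (- (- 0))) + (c + 0))
step 2: neg_neg (→) rewrites (- (- 0)) into 0, now (((- c) + 0) + (c + 0))
step 3: add_zero (→) rewrites ((- c) + 0) into (- c), now ((- c) + (c + 0))
step 4: add_zero (→) rewrites (c + 0) into c, reaching cost 4 (bound 4)

((- c) + c)   [cost 4]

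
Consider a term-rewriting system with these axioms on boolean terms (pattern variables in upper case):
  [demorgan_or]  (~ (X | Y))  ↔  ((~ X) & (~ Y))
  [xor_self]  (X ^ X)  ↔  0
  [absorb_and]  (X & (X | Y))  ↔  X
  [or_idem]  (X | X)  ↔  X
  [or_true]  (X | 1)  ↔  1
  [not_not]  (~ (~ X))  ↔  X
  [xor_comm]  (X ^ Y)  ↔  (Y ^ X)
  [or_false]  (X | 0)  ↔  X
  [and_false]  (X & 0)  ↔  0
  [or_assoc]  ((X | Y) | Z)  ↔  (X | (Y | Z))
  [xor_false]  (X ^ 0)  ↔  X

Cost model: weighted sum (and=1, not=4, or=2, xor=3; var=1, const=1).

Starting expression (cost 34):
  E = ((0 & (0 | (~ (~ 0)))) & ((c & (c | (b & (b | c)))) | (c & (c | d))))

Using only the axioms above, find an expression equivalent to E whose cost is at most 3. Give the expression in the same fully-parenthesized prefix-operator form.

step 1: absorb_and (→) rewrites (b & (b | c)) into b, now ((0 & (0 | (~ (~ 0)))) & ((c & (c | b)) | (c & (c | d))))
step 2: absorb_and (→) rewrites (c & (c | b)) into c, now ((0 & (0 | (~ (~ 0)))) & (c | (c & (c | d))))
step 3: absorb_and (→) rewrites (c & (c | d)) into c, now ((0 & (0 | (~ (~ 0)))) & (c | c))
step 4: not_not (→) rewrites (~ (~ 0)) into 0, now ((0 & (0 | 0)) & (c | c))
step 5: or_idem (→) rewrites (c | c) into c, now ((0 & (0 | 0)) & c)
step 6: absorb_and (→) rewrites (0 & (0 | 0)) into 0, reaching cost 3 (bound 3)

(0 & c)   [cost 3]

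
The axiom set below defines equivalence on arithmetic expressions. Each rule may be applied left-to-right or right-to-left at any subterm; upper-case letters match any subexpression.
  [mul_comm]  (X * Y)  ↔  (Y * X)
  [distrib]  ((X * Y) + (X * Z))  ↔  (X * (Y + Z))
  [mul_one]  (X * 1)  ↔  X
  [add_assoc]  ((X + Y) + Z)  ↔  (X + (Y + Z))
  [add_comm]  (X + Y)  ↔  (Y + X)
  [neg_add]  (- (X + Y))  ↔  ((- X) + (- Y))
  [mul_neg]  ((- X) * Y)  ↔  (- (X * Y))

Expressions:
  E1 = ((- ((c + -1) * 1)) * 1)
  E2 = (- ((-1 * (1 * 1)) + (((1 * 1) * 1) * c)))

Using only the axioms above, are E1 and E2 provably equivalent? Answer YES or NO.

1. [add_comm →] (c + -1)  →  (-1 + c);  E1 = ((- ((-1 + c) * 1)) * 1)
2. [mul_one →] ((- ((-1 + c) * 1)) * 1)  →  (- ((-1 + c) * 1))
3. [mul_one →] ((-1 + c) * 1)  →  (-1 + c);  E1 = (- (-1 + c))
4. [mul_one ←] -1  →  (-1 * 1);  E1 = (- ((-1 * 1) + c))
5. [mul_one ←] c  →  (c * 1);  E1 = (- ((-1 * 1) + (c * 1)))
6. [mul_one ←] 1  →  (1 * 1);  E1 = (- ((-1 * 1) + (c * (1 * 1))))
7. [mul_comm →] (c * (1 * 1))  →  ((1 * 1) * c);  E1 = (- ((-1 * 1) + ((1 * 1) * c)))
8. [mul_one ←] 1  →  (1 * 1);  E1 = (- ((-1 * (1 * 1)) + ((1 * 1) * c)))
9. [mul_one ←] (1 * 1)  →  ((1 * 1) * 1);  this is E2

YES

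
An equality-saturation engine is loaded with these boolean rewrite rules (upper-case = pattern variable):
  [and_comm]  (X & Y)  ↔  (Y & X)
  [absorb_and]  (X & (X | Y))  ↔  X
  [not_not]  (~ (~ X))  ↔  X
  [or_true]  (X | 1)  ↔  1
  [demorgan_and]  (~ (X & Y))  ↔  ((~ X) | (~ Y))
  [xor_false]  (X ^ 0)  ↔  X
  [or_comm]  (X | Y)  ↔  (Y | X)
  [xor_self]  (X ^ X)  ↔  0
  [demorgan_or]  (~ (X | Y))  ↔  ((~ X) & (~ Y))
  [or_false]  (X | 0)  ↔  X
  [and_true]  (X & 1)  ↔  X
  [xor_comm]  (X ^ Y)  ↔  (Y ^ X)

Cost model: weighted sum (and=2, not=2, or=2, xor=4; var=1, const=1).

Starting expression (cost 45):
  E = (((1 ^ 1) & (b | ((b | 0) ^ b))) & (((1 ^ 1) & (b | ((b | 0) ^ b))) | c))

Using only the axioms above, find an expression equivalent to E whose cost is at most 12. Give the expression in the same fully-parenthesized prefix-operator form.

step 1: absorb_and (→) rewrites (((1 ^ 1) & (b | ((b | 0) ^ b))) & (((1 ^ 1) & (b | ((b | 0) ^ b))) | c)) into ((1 ^ 1) & (b | ((b | 0) ^ b)))
step 2: or_false (→) rewrites (b | 0) into b, now ((1 ^ 1) & (b | (b ^ b)))
step 3: xor_self (→) rewrites (b ^ b) into 0, reaching cost 12 (bound 12)

((1 ^ 1) & (b | 0))   [cost 12]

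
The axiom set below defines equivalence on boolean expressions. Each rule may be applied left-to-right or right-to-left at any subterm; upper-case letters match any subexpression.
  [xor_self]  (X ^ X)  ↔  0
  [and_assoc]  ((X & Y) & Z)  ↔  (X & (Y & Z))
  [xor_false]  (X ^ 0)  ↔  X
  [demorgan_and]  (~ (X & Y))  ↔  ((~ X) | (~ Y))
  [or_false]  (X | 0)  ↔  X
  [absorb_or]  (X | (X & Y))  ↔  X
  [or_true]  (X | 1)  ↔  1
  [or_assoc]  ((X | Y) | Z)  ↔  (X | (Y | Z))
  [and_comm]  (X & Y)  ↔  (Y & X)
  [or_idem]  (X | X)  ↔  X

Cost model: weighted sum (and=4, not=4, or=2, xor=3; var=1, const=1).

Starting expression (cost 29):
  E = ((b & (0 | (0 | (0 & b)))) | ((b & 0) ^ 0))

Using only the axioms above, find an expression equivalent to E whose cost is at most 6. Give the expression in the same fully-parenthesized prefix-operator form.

(b & 0)   [cost 6]

1. [absorb_or →] (0 | (0 & b))  →  0;  E = ((b & (0 | 0)) | ((b & 0) ^ 0))
2. [or_idem →] (0 | 0)  →  0;  E = ((b & 0) | ((b & 0) ^ 0))
3. [xor_false →] ((b & 0) ^ 0)  →  (b & 0);  E = ((b & 0) | (b & 0))
4. [or_idem →] ((b & 0) | (b & 0))  →  (b & 0);  cost 6 ≤ 6, done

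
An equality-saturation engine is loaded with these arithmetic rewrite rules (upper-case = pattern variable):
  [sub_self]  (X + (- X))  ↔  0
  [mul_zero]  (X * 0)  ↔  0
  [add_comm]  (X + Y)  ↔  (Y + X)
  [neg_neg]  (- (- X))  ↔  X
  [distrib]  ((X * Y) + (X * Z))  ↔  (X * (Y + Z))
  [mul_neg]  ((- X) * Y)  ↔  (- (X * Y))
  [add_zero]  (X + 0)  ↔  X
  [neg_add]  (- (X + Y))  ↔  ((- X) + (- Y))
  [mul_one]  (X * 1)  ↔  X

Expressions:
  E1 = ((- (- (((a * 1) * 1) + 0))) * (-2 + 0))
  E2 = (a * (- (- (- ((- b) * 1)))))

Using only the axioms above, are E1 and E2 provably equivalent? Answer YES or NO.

NO

Every axiom is a valid identity, so a rewrite proof would force E1 and E2 to agree under every assignment.
At a=1, b=0: E1 = -2 but E2 = 0; they differ, so no derivation exists.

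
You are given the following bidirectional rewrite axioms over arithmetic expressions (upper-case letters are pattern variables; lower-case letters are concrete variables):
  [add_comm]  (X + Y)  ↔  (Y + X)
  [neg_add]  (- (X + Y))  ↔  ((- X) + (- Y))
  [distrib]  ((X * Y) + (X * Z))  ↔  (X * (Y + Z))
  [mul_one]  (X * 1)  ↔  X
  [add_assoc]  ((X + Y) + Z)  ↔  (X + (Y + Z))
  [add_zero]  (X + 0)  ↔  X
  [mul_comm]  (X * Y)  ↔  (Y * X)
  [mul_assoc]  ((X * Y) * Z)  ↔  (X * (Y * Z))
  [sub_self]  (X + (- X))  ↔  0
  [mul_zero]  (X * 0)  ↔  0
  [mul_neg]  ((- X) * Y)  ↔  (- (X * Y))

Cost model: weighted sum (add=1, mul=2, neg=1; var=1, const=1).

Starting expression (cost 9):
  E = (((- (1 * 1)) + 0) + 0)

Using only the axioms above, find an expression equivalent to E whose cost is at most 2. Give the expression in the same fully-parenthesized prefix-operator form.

(1) ((- (1 * 1)) + 0)  =[add_zero →]=  (- (1 * 1))    ⊢ ((- (1 * 1)) + 0)
(2) (1 * 1)  =[mul_one →]=  1    ⊢ ((- 1) + 0)
(3) ((- 1) + 0)  =[add_zero →]=  (- 1)    ⊢ cost 2, within 2

(- 1)   [cost 2]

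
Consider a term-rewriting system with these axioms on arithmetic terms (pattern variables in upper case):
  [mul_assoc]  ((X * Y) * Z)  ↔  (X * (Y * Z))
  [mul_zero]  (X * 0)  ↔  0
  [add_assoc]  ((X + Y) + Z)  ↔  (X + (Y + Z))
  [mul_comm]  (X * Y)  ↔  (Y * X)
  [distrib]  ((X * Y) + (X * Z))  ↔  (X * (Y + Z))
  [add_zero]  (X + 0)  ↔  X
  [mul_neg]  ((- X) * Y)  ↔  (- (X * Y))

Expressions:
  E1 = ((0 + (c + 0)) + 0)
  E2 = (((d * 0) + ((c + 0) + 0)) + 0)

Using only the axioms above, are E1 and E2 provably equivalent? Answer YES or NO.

1. [add_zero →] (c + 0)  →  c;  E1 = ((0 + c) + 0)
2. [mul_zero ←] 0  →  (d * 0);  E1 = (((d * 0) + c) + 0)
3. [add_zero ←] c  →  (c + 0);  E1 = (((d * 0) + (c + 0)) + 0)
4. [add_zero ←] (c + 0)  →  ((c + 0) + 0);  this is E2

YES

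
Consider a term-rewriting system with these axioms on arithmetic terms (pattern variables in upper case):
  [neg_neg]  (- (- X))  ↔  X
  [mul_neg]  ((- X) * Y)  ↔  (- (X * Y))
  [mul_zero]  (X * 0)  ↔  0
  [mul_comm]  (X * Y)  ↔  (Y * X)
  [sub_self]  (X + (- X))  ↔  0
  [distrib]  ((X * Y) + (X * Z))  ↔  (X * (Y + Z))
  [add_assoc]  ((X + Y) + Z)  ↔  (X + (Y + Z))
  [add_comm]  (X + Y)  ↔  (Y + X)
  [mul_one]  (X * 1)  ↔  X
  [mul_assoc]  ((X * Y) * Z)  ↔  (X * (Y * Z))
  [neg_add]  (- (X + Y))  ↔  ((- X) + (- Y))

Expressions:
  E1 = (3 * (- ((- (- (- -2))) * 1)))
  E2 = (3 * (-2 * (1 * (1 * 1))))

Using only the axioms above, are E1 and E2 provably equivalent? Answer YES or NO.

1. [neg_neg →] (- (- -2))  →  -2;  E1 = (3 * (- ((- -2) * 1)))
2. [mul_one →] ((- -2) * 1)  →  (- -2);  E1 = (3 * (- (- -2)))
3. [neg_neg →] (- (- -2))  →  -2;  E1 = (3 * -2)
4. [mul_one ←] -2  →  (-2 * 1);  E1 = (3 * (-2 * 1))
5. [mul_one ←] 1  →  (1 * 1);  E1 = (3 * (-2 * (1 * 1)))
6. [mul_one ←] 1  →  (1 * 1);  this is E2

YES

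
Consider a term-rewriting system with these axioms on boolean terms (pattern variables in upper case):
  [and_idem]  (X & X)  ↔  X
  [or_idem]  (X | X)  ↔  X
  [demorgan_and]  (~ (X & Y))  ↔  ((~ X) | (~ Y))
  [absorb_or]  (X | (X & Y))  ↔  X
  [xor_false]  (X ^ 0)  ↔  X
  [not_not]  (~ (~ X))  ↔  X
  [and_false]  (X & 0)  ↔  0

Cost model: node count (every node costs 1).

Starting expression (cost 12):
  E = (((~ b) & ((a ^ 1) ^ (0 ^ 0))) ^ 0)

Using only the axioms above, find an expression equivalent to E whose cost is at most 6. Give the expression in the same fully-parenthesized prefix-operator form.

((~ b) & (a ^ 1))   [cost 6]

(1) (0 ^ 0)  =[xor_false →]=  0    ⊢ (((~ b) & ((a ^ 1) ^ 0)) ^ 0)
(2) ((a ^ 1) ^ 0)  =[xor_false →]=  (a ^ 1)    ⊢ (((~ b) & (a ^ 1)) ^ 0)
(3) (((~ b) & (a ^ 1)) ^ 0)  =[xor_false →]=  ((~ b) & (a ^ 1))    ⊢ cost 6, within 6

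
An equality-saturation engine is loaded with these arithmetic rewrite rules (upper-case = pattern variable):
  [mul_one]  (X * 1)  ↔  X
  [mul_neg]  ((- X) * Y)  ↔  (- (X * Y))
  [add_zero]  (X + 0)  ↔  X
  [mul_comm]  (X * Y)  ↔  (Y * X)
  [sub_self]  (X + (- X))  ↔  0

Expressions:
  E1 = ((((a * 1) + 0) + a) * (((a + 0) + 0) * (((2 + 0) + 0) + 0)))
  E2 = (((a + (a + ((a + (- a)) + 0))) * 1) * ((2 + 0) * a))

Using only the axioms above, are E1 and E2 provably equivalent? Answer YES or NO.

YES

step 1: add_zero (→) rewrites (((2 + 0) + 0) + 0) into ((2 + 0) + 0), now ((((a * 1) + 0) + a) * (((a + 0) + 0) * ((2 + 0) + 0)))
step 2: mul_one (→) rewrites (a * 1) into a, now (((a + 0) + a) * (((a + 0) + 0) * ((2 + 0) + 0)))
step 3: add_zero (→) rewrites (a + 0) into a, now (((a + 0) + a) * ((a + 0) * ((2 + 0) + 0)))
step 4: add_zero (→) rewrites (a + 0) into a, now ((a + a) * ((a + 0) * ((2 + 0) + 0)))
step 5: add_zero (→) rewrites (2 + 0) into 2, now ((a + a) * ((a + 0) * (2 + 0)))
step 6: add_zero (→) rewrites (2 + 0) into 2, now ((a + a) * ((a + 0) * 2))
step 7: add_zero (→) rewrites (a + 0) into a, now ((a + a) * (a * 2))
step 8: add_zero (←) rewrites 2 into (2 + 0), now ((a + a) * (a * (2 + 0)))
step 9: mul_one (←) rewrites (a + a) into ((a + a) * 1), now (((a + a) * 1) * (a * (2 + 0)))
step 10: add_zero (←) rewrites a into (a + 0), now (((a + (a + 0)) * 1) * (a * (2 + 0)))
step 11: add_zero (←) rewrites 0 into (0 + 0), now (((a + (a + (0 + 0))) * 1) * (a * (2 + 0)))
step 12: mul_comm (→) rewrites (a * (2 + 0)) into ((2 + 0) * a), now (((a + (a + (0 + 0))) * 1) * ((2 + 0) * a))
step 13: sub_self (←) rewrites 0 into (a + (- a)), which is E2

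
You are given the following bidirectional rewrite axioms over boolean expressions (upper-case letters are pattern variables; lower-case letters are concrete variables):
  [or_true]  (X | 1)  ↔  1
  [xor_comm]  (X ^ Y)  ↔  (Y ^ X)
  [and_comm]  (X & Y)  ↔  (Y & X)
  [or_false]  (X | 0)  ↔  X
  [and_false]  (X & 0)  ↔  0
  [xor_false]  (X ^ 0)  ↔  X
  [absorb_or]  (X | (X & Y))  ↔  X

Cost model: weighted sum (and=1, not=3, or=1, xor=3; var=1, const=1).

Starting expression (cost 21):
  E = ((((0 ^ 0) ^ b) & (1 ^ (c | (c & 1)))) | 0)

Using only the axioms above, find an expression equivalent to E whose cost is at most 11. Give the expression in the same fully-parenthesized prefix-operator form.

((0 ^ b) & (1 ^ c))   [cost 11]

1. [absorb_or →] (c | (c & 1))  →  c;  E = ((((0 ^ 0) ^ b) & (1 ^ c)) | 0)
2. [xor_false →] (0 ^ 0)  →  0;  E = (((0 ^ b) & (1 ^ c)) | 0)
3. [or_false →] (((0 ^ b) & (1 ^ c)) | 0)  →  ((0 ^ b) & (1 ^ c));  cost 11 ≤ 11, done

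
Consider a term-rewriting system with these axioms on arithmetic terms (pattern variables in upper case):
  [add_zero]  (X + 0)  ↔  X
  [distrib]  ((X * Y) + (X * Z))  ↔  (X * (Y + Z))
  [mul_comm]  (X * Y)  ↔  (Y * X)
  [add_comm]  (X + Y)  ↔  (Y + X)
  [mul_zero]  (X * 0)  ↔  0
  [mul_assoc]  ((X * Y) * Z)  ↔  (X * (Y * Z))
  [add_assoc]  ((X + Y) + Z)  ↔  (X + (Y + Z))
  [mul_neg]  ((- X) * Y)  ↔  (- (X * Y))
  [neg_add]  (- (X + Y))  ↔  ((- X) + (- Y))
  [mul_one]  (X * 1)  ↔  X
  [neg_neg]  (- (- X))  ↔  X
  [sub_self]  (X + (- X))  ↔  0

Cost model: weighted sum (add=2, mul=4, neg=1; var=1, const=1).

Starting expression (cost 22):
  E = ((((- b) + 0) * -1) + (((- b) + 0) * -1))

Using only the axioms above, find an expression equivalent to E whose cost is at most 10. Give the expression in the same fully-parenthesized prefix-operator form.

((- b) * (-1 + -1))   [cost 10]

(1) ((((- b) + 0) * -1) + (((- b) + 0) * -1))  =[distrib →]=  (((- b) + 0) * (-1 + -1))
(2) ((- b) + 0)  =[add_zero →]=  (- b)    ⊢ cost 10, within 10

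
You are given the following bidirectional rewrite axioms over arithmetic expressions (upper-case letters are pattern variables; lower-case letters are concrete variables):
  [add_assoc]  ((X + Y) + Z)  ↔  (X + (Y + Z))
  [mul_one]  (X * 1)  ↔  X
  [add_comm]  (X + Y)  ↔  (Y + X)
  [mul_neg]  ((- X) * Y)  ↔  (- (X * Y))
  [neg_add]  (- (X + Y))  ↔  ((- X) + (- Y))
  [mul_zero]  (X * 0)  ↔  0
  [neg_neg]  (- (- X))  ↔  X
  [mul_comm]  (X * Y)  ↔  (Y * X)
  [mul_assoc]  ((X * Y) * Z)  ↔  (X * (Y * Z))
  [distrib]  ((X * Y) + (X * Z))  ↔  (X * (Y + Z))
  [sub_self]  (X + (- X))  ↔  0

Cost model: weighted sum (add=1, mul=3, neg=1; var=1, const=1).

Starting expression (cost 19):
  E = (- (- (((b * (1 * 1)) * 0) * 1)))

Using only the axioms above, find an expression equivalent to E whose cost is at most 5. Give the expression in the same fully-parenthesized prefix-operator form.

(0 * b)   [cost 5]

1. [neg_neg →] (- (- (((b * (1 * 1)) * 0) * 1)))  →  (((b * (1 * 1)) * 0) * 1)
2. [mul_one →] (1 * 1)  →  1;  E = (((b * 1) * 0) * 1)
3. [mul_one →] (((b * 1) * 0) * 1)  →  ((b * 1) * 0)
4. [mul_comm →] ((b * 1) * 0)  →  (0 * (b * 1))
5. [mul_one →] (b * 1)  →  b;  cost 5 ≤ 5, done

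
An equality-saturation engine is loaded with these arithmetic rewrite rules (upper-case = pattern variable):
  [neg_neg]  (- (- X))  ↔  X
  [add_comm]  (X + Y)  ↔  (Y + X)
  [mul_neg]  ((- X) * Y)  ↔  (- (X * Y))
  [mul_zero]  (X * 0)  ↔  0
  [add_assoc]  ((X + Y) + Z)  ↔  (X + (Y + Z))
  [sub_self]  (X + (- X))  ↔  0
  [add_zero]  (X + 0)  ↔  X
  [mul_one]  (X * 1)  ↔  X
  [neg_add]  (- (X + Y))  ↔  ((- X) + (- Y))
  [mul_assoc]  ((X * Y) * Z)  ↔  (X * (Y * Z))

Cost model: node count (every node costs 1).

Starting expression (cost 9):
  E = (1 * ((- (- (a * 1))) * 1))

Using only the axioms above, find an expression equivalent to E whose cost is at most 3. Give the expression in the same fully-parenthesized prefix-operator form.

(1 * a)   [cost 3]

(1) ((- (- (a * 1))) * 1)  =[mul_one →]=  (- (- (a * 1)))    ⊢ (1 * (- (- (a * 1))))
(2) (a * 1)  =[mul_one →]=  a    ⊢ (1 * (- (- a)))
(3) (- (- a))  =[neg_neg →]=  a    ⊢ cost 3, within 3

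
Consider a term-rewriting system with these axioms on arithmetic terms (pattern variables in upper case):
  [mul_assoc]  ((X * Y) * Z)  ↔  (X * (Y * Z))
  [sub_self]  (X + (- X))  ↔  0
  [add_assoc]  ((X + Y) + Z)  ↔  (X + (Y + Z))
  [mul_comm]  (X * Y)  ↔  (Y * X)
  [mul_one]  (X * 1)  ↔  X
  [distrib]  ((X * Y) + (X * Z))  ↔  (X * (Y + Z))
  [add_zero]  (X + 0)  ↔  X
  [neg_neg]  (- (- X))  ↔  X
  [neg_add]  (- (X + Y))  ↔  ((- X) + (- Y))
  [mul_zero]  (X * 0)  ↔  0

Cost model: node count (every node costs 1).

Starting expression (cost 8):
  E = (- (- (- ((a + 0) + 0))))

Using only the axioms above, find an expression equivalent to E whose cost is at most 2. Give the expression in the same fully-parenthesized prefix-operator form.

(- a)   [cost 2]

step 1: neg_neg (→) rewrites (- (- (- ((a + 0) + 0)))) into (- ((a + 0) + 0))
step 2: add_zero (→) rewrites (a + 0) into a, now (- (a + 0))
step 3: add_zero (→) rewrites (a + 0) into a, reaching cost 2 (bound 2)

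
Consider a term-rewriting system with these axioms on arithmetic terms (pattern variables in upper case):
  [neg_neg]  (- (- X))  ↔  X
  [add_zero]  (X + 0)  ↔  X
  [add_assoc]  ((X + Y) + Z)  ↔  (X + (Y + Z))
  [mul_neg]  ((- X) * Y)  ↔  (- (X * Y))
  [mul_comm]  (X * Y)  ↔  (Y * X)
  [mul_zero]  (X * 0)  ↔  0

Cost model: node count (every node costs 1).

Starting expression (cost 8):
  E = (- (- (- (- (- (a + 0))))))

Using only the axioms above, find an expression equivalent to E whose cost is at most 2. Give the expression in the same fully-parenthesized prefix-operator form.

(- a)   [cost 2]

(1) (- (- (- (- (- (a + 0))))))  =[neg_neg →]=  (- (- (- (a + 0))))
(2) (a + 0)  =[add_zero →]=  a    ⊢ (- (- (- a)))
(3) (- (- a))  =[neg_neg →]=  a    ⊢ cost 2, within 2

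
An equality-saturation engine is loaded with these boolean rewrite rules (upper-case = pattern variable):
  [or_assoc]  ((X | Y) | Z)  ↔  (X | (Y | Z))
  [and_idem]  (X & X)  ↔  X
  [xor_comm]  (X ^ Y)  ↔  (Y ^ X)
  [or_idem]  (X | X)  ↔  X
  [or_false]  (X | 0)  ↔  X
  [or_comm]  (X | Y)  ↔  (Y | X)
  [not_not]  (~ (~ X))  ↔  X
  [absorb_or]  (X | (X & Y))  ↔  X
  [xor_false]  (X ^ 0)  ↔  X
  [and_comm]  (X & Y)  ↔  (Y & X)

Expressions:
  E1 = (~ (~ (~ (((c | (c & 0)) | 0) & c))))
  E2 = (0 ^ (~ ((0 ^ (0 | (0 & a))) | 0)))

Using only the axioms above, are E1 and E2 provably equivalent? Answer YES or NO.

Every axiom is a valid identity, so a rewrite proof would force E1 and E2 to agree under every assignment.
At a=0, c=1: E1 = 0 but E2 = 1; they differ, so no derivation exists.

NO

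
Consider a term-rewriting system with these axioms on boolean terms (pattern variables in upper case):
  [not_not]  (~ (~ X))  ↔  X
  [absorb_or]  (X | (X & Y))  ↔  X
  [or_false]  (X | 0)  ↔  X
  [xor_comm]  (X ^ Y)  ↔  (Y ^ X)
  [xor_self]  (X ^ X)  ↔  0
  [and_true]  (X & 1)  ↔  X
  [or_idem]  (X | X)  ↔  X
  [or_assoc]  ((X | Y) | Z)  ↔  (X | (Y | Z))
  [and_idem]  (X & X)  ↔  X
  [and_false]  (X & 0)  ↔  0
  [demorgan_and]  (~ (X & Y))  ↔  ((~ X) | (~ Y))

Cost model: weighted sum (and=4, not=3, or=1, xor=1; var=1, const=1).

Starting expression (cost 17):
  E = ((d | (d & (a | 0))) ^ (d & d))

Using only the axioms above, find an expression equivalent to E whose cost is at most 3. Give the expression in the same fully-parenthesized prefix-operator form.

(d ^ d)   [cost 3]

1. [or_false →] (a | 0)  →  a;  E = ((d | (d & a)) ^ (d & d))
2. [absorb_or →] (d | (d & a))  →  d;  E = (d ^ (d & d))
3. [and_idem →] (d & d)  →  d;  cost 3 ≤ 3, done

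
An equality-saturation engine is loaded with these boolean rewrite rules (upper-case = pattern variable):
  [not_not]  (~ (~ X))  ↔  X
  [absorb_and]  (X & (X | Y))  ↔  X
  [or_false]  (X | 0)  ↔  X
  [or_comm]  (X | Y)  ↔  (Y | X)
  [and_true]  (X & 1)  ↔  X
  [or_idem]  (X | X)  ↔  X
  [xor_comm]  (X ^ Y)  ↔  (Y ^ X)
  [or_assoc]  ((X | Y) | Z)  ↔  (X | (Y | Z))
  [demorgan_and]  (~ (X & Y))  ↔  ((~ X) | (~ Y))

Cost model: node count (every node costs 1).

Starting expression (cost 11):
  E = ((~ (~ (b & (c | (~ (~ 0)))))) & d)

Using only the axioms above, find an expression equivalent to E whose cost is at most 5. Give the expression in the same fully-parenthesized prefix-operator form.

step 1: not_not (→) rewrites (~ (~ 0)) into 0, now ((~ (~ (b & (c | 0)))) & d)
step 2: not_not (→) rewrites (~ (~ (b & (c | 0)))) into (b & (c | 0)), now ((b & (c | 0)) & d)
step 3: or_false (→) rewrites (c | 0) into c, reaching cost 5 (bound 5)

((b & c) & d)   [cost 5]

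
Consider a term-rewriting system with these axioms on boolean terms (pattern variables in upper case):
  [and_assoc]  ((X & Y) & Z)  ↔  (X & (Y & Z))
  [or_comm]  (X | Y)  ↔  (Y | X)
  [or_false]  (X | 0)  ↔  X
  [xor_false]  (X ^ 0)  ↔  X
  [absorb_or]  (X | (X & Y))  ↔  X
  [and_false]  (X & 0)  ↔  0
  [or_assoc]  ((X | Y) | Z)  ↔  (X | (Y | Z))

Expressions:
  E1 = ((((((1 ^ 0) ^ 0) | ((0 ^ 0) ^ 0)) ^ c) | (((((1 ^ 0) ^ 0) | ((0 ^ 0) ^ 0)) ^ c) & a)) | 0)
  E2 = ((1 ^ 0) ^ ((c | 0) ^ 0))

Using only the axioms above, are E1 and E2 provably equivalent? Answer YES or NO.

YES

step 1: absorb_or (→) rewrites (((((1 ^ 0) ^ 0) | ((0 ^ 0) ^ 0)) ^ c) | (((((1 ^ 0) ^ 0) | ((0 ^ 0) ^ 0)) ^ c) & a)) into ((((1 ^ 0) ^ 0) | ((0 ^ 0) ^ 0)) ^ c), now (((((1 ^ 0) ^ 0) | ((0 ^ 0) ^ 0)) ^ c) | 0)
step 2: xor_false (→) rewrites (1 ^ 0) into 1, now ((((1 ^ 0) | ((0 ^ 0) ^ 0)) ^ c) | 0)
step 3: xor_false (→) rewrites (1 ^ 0) into 1, now (((1 | ((0 ^ 0) ^ 0)) ^ c) | 0)
step 4: xor_false (→) rewrites ((0 ^ 0) ^ 0) into (0 ^ 0), now (((1 | (0 ^ 0)) ^ c) | 0)
step 5: xor_false (→) rewrites (0 ^ 0) into 0, now (((1 | 0) ^ c) | 0)
step 6: or_false (→) rewrites (((1 | 0) ^ c) | 0) into ((1 | 0) ^ c)
step 7: or_false (→) rewrites (1 | 0) into 1, now (1 ^ c)
step 8: xor_false (←) rewrites 1 into (1 ^ 0), now ((1 ^ 0) ^ c)
step 9: xor_false (←) rewrites c into (c ^ 0), now ((1 ^ 0) ^ (c ^ 0))
step 10: or_false (←) rewrites c into (c | 0), which is E2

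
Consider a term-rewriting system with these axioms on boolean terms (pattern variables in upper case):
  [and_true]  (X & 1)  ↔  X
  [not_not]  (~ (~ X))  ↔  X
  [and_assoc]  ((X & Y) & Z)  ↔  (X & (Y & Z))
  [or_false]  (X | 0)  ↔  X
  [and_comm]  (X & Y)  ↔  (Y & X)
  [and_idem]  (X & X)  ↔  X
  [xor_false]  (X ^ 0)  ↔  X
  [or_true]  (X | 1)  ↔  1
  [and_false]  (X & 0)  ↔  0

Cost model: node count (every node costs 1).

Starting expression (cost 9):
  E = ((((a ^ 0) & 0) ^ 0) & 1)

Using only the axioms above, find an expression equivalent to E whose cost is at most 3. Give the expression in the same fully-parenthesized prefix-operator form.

(0 & 1)   [cost 3]

(1) (((a ^ 0) & 0) ^ 0)  =[xor_false →]=  ((a ^ 0) & 0)    ⊢ (((a ^ 0) & 0) & 1)
(2) (a ^ 0)  =[xor_false →]=  a    ⊢ ((a & 0) & 1)
(3) (a & 0)  =[and_false →]=  0    ⊢ cost 3, within 3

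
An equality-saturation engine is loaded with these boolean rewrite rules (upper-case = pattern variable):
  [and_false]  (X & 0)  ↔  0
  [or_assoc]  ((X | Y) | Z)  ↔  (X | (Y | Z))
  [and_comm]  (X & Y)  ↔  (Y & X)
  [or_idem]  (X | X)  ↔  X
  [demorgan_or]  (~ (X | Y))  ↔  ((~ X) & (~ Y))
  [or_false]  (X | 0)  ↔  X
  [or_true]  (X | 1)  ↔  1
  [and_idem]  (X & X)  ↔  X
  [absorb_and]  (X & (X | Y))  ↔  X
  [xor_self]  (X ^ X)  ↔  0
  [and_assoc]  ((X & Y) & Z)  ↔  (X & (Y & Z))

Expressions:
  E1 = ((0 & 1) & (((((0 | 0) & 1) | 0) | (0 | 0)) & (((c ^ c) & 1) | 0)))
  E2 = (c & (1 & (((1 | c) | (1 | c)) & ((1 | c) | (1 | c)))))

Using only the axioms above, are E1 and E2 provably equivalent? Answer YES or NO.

The axioms are sound identities: if E1 ↔* E2 then E1 and E2 evaluate identically under any assignment.
Under c=1: E1 evaluates to 0, E2 to 1. Distinct ⇒ no rewrite sequence connects them.

NO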